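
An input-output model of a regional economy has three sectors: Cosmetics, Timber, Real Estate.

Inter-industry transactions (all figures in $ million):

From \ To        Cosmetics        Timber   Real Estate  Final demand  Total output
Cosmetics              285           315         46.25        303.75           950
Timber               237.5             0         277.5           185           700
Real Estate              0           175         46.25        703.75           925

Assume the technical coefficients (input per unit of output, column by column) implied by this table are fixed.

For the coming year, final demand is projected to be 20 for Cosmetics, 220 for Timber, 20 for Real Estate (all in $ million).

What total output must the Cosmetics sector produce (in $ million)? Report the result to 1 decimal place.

x_1 = 234.8

Technical coefficients a_ij = z_ij / X_j:
  a_11 = 285/950 = 0.30, a_21 = 237.5/950 = 0.25, a_31 = 0/950 = 0.00
  a_12 = 315/700 = 0.45, a_22 = 0/700 = 0.00, a_32 = 175/700 = 0.25
  a_13 = 46.25/925 = 0.05, a_23 = 277.5/925 = 0.30, a_33 = 46.25/925 = 0.05
I − A =
  [   0.70    -0.45    -0.05]
  [  -0.25     1.00    -0.30]
  [   0.00    -0.25     0.95]
Cofactors of I−A, C_ij = (−1)^(i+j)·(minor ij) (rows/columns in the sector order above):
  C_11 = (1.00)(0.95) − (-0.30)(-0.25) = 0.8750
  C_12 = −[(-0.25)(0.95) − (-0.30)(0.00)] = 0.2375
  C_13 = (-0.25)(-0.25) − (1.00)(0.00) = 0.0625
  C_21 = −[(-0.45)(0.95) − (-0.05)(-0.25)] = 0.4400
  C_22 = (0.70)(0.95) − (-0.05)(0.00) = 0.6650
  C_23 = −[(0.70)(-0.25) − (-0.45)(0.00)] = 0.1750
  C_31 = (-0.45)(-0.30) − (-0.05)(1.00) = 0.1850
  C_32 = −[(0.70)(-0.30) − (-0.05)(-0.25)] = 0.2225
  C_33 = (0.70)(1.00) − (-0.45)(-0.25) = 0.5875
det(I−A) = Σ_j (I−A)_1j·C_1j = (0.70)(0.8750) + (-0.45)(0.2375) + (-0.05)(0.0625) = 0.5025
adj(I−A) = Cᵀ =
  [ 0.8750   0.4400   0.1850]
  [ 0.2375   0.6650   0.2225]
  [ 0.0625   0.1750   0.5875]
(I − A)⁻¹ = adj(I−A) / det(I−A) ≈
  [   1.7413     0.8756     0.3682]
  [   0.4726     1.3234     0.4428]
  [   0.1244     0.3483     1.1692]
x = (I − A)⁻¹ d = adj(I−A)·d / det(I−A), with det(I−A) = 0.5025:
  x_1 = (0.8750·20 + 0.4400·220 + 0.1850·20) / 0.5025 = 118.00 / 0.5025 ≈ 234.8
  x_2 = (0.2375·20 + 0.6650·220 + 0.2225·20) / 0.5025 = 155.50 / 0.5025 ≈ 309.5
  x_3 = (0.0625·20 + 0.1750·220 + 0.5875·20) / 0.5025 = 51.50 / 0.5025 ≈ 102.5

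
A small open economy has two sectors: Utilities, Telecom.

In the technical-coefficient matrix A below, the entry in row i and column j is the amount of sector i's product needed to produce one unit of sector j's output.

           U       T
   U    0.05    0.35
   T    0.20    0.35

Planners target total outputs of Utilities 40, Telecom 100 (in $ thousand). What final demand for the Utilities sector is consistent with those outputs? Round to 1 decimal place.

I − A =
  [   0.95    -0.35]
  [  -0.20     0.65]
d = (I − A) x:
  d_U = (+0.95)·40 + (-0.35)·100 = 3.0
  d_T = (-0.20)·40 + (+0.65)·100 = 57.0

d_U = 3.0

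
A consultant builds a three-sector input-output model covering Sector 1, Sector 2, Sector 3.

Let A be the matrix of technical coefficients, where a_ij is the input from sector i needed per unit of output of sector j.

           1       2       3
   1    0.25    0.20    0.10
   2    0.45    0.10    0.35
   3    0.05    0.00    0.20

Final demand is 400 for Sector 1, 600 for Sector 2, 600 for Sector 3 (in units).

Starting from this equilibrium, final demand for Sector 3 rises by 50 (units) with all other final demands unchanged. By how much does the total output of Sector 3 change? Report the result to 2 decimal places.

Δx_3 = 63.59

I − A =
  [   0.75    -0.20    -0.10]
  [  -0.45     0.90    -0.35]
  [  -0.05     0.00     0.80]
Cofactors of I−A, C_ij = (−1)^(i+j)·(minor ij) (rows/columns in the sector order above):
  C_11 = (0.90)(0.80) − (-0.35)(0.00) = 0.7200
  C_12 = −[(-0.45)(0.80) − (-0.35)(-0.05)] = 0.3775
  C_13 = (-0.45)(0.00) − (0.90)(-0.05) = 0.0450
  C_21 = −[(-0.20)(0.80) − (-0.10)(0.00)] = 0.1600
  C_22 = (0.75)(0.80) − (-0.10)(-0.05) = 0.5950
  C_23 = −[(0.75)(0.00) − (-0.20)(-0.05)] = 0.0100
  C_31 = (-0.20)(-0.35) − (-0.10)(0.90) = 0.1600
  C_32 = −[(0.75)(-0.35) − (-0.10)(-0.45)] = 0.3075
  C_33 = (0.75)(0.90) − (-0.20)(-0.45) = 0.5850
det(I−A) = Σ_j (I−A)_1j·C_1j = (0.75)(0.7200) + (-0.20)(0.3775) + (-0.10)(0.0450) = 0.4600
adj(I−A) = Cᵀ =
  [ 0.7200   0.1600   0.1600]
  [ 0.3775   0.5950   0.3075]
  [ 0.0450   0.0100   0.5850]
(I − A)⁻¹ = adj(I−A) / det(I−A) ≈
  [   1.5652     0.3478     0.3478]
  [   0.8207     1.2935     0.6685]
  [   0.0978     0.0217     1.2717]
Δx = (I − A)⁻¹ Δd with Δd having +50 in the Sector 3 component and 0 elsewhere.
So Δx_3 = L_33 · (+50), where L_33 = adj(I−A)_33 / det(I−A) = 0.5850 / 0.4600.
Δx_3 = 0.5850 × (+50) / 0.4600 = 29.25 / 0.4600 ≈ 63.59.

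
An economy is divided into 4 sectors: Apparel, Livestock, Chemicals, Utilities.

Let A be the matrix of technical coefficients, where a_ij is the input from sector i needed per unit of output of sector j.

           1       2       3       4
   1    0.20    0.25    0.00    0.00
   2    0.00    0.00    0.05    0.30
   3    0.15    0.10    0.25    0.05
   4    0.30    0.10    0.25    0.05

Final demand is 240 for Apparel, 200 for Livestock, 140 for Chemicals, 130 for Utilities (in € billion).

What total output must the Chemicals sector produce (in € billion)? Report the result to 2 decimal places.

x_3 = 337.87

I − A =
  [   0.80    -0.25     0.00     0.00]
  [   0.00     1.00    -0.05    -0.30]
  [  -0.15    -0.10     0.75    -0.05]
  [  -0.30    -0.10    -0.25     0.95]
Compute the cofactors C_ij = (−1)^(i+j)·(3×3 minor ij) of I−A; the adjugate is their transpose:
adj(I−A) = Cᵀ =
  [ 0.665000   0.175000   0.030625   0.056875]
  [ 0.086625   0.560000   0.098000   0.182000]
  [ 0.162000   0.119375   0.713500   0.075250]
  [ 0.261750   0.145625   0.207750   0.594125]
det(I−A) = Σ_j (I−A)_1j·C_1j = (0.80)(0.665000) + (-0.25)(0.086625) + (0.00)(0.162000) + (0.00)(0.261750) = 0.51034375
(I − A)⁻¹ = adj(I−A) / det(I−A) ≈
  [   1.3030     0.3429     0.0600     0.1114]
  [   0.1697     1.0973     0.1920     0.3566]
  [   0.3174     0.2339     1.3981     0.1474]
  [   0.5129     0.2853     0.4071     1.1642]
x = (I − A)⁻¹ d = adj(I−A)·d / det(I−A), with det(I−A) = 0.51034375:
  x_1 = (0.665000·240 + 0.175000·200 + 0.030625·140 + 0.056875·130) / 0.51034375 = 206.28125 / 0.51034375 ≈ 404.20
  x_2 = (0.086625·240 + 0.560000·200 + 0.098000·140 + 0.182000·130) / 0.51034375 = 170.17 / 0.51034375 ≈ 333.44
  x_3 = (0.162000·240 + 0.119375·200 + 0.713500·140 + 0.075250·130) / 0.51034375 = 172.4275 / 0.51034375 ≈ 337.87
  x_4 = (0.261750·240 + 0.145625·200 + 0.207750·140 + 0.594125·130) / 0.51034375 = 198.26625 / 0.51034375 ≈ 388.50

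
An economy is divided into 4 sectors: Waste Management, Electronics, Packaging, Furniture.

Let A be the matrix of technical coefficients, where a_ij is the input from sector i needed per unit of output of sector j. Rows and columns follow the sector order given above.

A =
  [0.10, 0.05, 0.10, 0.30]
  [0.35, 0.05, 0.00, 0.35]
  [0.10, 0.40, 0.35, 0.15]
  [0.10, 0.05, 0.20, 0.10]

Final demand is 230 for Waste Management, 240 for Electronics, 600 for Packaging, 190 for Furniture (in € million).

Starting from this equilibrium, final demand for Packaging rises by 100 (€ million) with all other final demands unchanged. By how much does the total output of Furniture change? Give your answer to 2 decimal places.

I − A =
  [   0.90    -0.05    -0.10    -0.30]
  [  -0.35     0.95     0.00    -0.35]
  [  -0.10    -0.40     0.65    -0.15]
  [  -0.10    -0.05    -0.20     0.90]
Compute the cofactors C_ij = (−1)^(i+j)·(3×3 minor ij) of I−A; the adjugate is their transpose:
adj(I−A) = Cᵀ =
  [ 0.487875   0.098250   0.144250   0.224875]
  [ 0.224000   0.463500   0.119000   0.274750]
  [ 0.240625   0.325500   0.702500   0.323875]
  [ 0.120125   0.109000   0.178750   0.520875]
det(I−A) = Σ_j (I−A)_1j·C_1j = (0.90)(0.487875) + (-0.05)(0.224000) + (-0.10)(0.240625) + (-0.30)(0.120125) = 0.3677875
(I − A)⁻¹ = adj(I−A) / det(I−A) ≈
  [   1.3265     0.2671     0.3922     0.6114]
  [   0.6090     1.2602     0.3236     0.7470]
  [   0.6543     0.8850     1.9101     0.8806]
  [   0.3266     0.2964     0.4860     1.4162]
Δx = (I − A)⁻¹ Δd with Δd having +100 in the Packaging component and 0 elsewhere.
So Δx_F = L_FP · (+100), where L_FP = adj(I−A)_FP / det(I−A) = 0.178750 / 0.3677875.
Δx_F = 0.178750 × (+100) / 0.3677875 = 17.875 / 0.3677875 ≈ 48.60.

Δx_F = 48.60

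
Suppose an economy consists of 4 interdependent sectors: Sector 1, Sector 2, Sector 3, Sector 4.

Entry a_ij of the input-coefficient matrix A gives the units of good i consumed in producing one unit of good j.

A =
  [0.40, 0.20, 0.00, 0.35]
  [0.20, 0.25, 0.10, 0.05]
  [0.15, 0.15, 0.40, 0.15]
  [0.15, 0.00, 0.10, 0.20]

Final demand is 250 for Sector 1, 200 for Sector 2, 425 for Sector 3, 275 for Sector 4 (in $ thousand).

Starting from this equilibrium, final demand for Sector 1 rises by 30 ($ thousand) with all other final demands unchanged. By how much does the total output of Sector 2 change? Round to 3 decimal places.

Δx_2 = 22.310

I − A =
  [   0.60    -0.20     0.00    -0.35]
  [  -0.20     0.75    -0.10    -0.05]
  [  -0.15    -0.15     0.60    -0.15]
  [  -0.15     0.00    -0.10     0.80]
Compute the cofactors C_ij = (−1)^(i+j)·(3×3 minor ij) of I−A; the adjugate is their transpose:
adj(I−A) = Cᵀ =
  [ 0.336000   0.098250   0.043250   0.161250]
  [ 0.112500   0.242250   0.052750   0.074250]
  [ 0.132000   0.092625   0.287125   0.117375]
  [ 0.079500   0.030000   0.044000   0.234000]
det(I−A) = Σ_j (I−A)_1j·C_1j = (0.60)(0.336000) + (-0.20)(0.112500) + (0.00)(0.132000) + (-0.35)(0.079500) = 0.151275
(I − A)⁻¹ = adj(I−A) / det(I−A) ≈
  [   2.2211     0.6495     0.2859     1.0659]
  [   0.7437     1.6014     0.3487     0.4908]
  [   0.8726     0.6123     1.8980     0.7759]
  [   0.5255     0.1983     0.2909     1.5469]
Δx = (I − A)⁻¹ Δd with Δd having +30 in the Sector 1 component and 0 elsewhere.
So Δx_2 = L_21 · (+30), where L_21 = adj(I−A)_21 / det(I−A) = 0.112500 / 0.151275.
Δx_2 = 0.112500 × (+30) / 0.151275 = 3.375 / 0.151275 ≈ 22.310.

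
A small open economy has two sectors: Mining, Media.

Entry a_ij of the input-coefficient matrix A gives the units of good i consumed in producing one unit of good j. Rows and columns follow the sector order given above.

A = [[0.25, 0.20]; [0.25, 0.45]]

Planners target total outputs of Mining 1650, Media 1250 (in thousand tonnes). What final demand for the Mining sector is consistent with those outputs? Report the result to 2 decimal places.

d_1 = 987.50

I − A =
  [   0.75    -0.20]
  [  -0.25     0.55]
d = (I − A) x:
  d_1 = (+0.75)·1650 + (-0.20)·1250 = 987.50
  d_2 = (-0.25)·1650 + (+0.55)·1250 = 275.00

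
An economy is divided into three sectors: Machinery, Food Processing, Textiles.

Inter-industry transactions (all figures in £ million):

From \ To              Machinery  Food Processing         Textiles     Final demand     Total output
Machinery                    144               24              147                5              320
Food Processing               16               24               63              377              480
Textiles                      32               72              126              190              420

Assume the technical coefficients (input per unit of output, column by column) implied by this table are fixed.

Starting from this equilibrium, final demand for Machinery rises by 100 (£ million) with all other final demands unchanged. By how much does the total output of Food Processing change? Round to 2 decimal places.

Technical coefficients a_ij = z_ij / X_j:
  a_11 = 144/320 = 0.45, a_21 = 16/320 = 0.05, a_31 = 32/320 = 0.10
  a_12 = 24/480 = 0.05, a_22 = 24/480 = 0.05, a_32 = 72/480 = 0.15
  a_13 = 147/420 = 0.35, a_23 = 63/420 = 0.15, a_33 = 126/420 = 0.30
I − A =
  [   0.55    -0.05    -0.35]
  [  -0.05     0.95    -0.15]
  [  -0.10    -0.15     0.70]
Cofactors of I−A, C_ij = (−1)^(i+j)·(minor ij) (rows/columns in the sector order above):
  C_11 = (0.95)(0.70) − (-0.15)(-0.15) = 0.6425
  C_12 = −[(-0.05)(0.70) − (-0.15)(-0.10)] = 0.0500
  C_13 = (-0.05)(-0.15) − (0.95)(-0.10) = 0.1025
  C_21 = −[(-0.05)(0.70) − (-0.35)(-0.15)] = 0.0875
  C_22 = (0.55)(0.70) − (-0.35)(-0.10) = 0.3500
  C_23 = −[(0.55)(-0.15) − (-0.05)(-0.10)] = 0.0875
  C_31 = (-0.05)(-0.15) − (-0.35)(0.95) = 0.3400
  C_32 = −[(0.55)(-0.15) − (-0.35)(-0.05)] = 0.1000
  C_33 = (0.55)(0.95) − (-0.05)(-0.05) = 0.5200
det(I−A) = Σ_j (I−A)_1j·C_1j = (0.55)(0.6425) + (-0.05)(0.0500) + (-0.35)(0.1025) = 0.3150
adj(I−A) = Cᵀ =
  [ 0.6425   0.0875   0.3400]
  [ 0.0500   0.3500   0.1000]
  [ 0.1025   0.0875   0.5200]
(I − A)⁻¹ = adj(I−A) / det(I−A) ≈
  [   2.0397     0.2778     1.0794]
  [   0.1587     1.1111     0.3175]
  [   0.3254     0.2778     1.6508]
Δx = (I − A)⁻¹ Δd with Δd having +100 in the Machinery component and 0 elsewhere.
So Δx_2 = L_21 · (+100), where L_21 = adj(I−A)_21 / det(I−A) = 0.0500 / 0.3150.
Δx_2 = 0.0500 × (+100) / 0.3150 = 5.00 / 0.3150 ≈ 15.87.

Δx_2 = 15.87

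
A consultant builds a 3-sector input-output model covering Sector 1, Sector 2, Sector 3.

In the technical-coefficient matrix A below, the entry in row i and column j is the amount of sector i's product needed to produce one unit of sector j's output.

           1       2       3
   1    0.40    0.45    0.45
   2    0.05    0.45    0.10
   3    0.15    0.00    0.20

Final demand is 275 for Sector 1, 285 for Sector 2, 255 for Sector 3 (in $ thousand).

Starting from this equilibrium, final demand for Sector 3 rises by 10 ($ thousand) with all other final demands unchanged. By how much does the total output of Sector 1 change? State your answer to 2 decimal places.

I − A =
  [   0.60    -0.45    -0.45]
  [  -0.05     0.55    -0.10]
  [  -0.15     0.00     0.80]
Cofactors of I−A, C_ij = (−1)^(i+j)·(minor ij) (rows/columns in the sector order above):
  C_11 = (0.55)(0.80) − (-0.10)(0.00) = 0.4400
  C_12 = −[(-0.05)(0.80) − (-0.10)(-0.15)] = 0.0550
  C_13 = (-0.05)(0.00) − (0.55)(-0.15) = 0.0825
  C_21 = −[(-0.45)(0.80) − (-0.45)(0.00)] = 0.3600
  C_22 = (0.60)(0.80) − (-0.45)(-0.15) = 0.4125
  C_23 = −[(0.60)(0.00) − (-0.45)(-0.15)] = 0.0675
  C_31 = (-0.45)(-0.10) − (-0.45)(0.55) = 0.2925
  C_32 = −[(0.60)(-0.10) − (-0.45)(-0.05)] = 0.0825
  C_33 = (0.60)(0.55) − (-0.45)(-0.05) = 0.3075
det(I−A) = Σ_j (I−A)_1j·C_1j = (0.60)(0.4400) + (-0.45)(0.0550) + (-0.45)(0.0825) = 0.202125
adj(I−A) = Cᵀ =
  [ 0.4400   0.3600   0.2925]
  [ 0.0550   0.4125   0.0825]
  [ 0.0825   0.0675   0.3075]
(I − A)⁻¹ = adj(I−A) / det(I−A) ≈
  [   2.1769     1.7811     1.4471]
  [   0.2721     2.0408     0.4082]
  [   0.4082     0.3340     1.5213]
Δx = (I − A)⁻¹ Δd with Δd having +10 in the Sector 3 component and 0 elsewhere.
So Δx_1 = L_13 · (+10), where L_13 = adj(I−A)_13 / det(I−A) = 0.2925 / 0.202125.
Δx_1 = 0.2925 × (+10) / 0.202125 = 2.925 / 0.202125 ≈ 14.47.

Δx_1 = 14.47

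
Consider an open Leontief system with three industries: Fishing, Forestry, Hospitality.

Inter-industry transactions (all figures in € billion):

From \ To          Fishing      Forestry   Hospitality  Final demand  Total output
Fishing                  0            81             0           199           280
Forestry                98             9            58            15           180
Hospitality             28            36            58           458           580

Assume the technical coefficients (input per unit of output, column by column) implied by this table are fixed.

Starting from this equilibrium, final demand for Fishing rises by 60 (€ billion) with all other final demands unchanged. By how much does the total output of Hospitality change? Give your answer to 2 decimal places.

Technical coefficients a_ij = z_ij / X_j:
  a_11 = 0/280 = 0.00, a_21 = 98/280 = 0.35, a_31 = 28/280 = 0.10
  a_12 = 81/180 = 0.45, a_22 = 9/180 = 0.05, a_32 = 36/180 = 0.20
  a_13 = 0/580 = 0.00, a_23 = 58/580 = 0.10, a_33 = 58/580 = 0.10
I − A =
  [   1.00    -0.45     0.00]
  [  -0.35     0.95    -0.10]
  [  -0.10    -0.20     0.90]
Cofactors of I−A, C_ij = (−1)^(i+j)·(minor ij) (rows/columns in the sector order above):
  C_11 = (0.95)(0.90) − (-0.10)(-0.20) = 0.8350
  C_12 = −[(-0.35)(0.90) − (-0.10)(-0.10)] = 0.3250
  C_13 = (-0.35)(-0.20) − (0.95)(-0.10) = 0.1650
  C_21 = −[(-0.45)(0.90) − (0.00)(-0.20)] = 0.4050
  C_22 = (1.00)(0.90) − (0.00)(-0.10) = 0.9000
  C_23 = −[(1.00)(-0.20) − (-0.45)(-0.10)] = 0.2450
  C_31 = (-0.45)(-0.10) − (0.00)(0.95) = 0.0450
  C_32 = −[(1.00)(-0.10) − (0.00)(-0.35)] = 0.1000
  C_33 = (1.00)(0.95) − (-0.45)(-0.35) = 0.7925
det(I−A) = Σ_j (I−A)_1j·C_1j = (1.00)(0.8350) + (-0.45)(0.3250) + (0.00)(0.1650) = 0.68875
adj(I−A) = Cᵀ =
  [ 0.8350   0.4050   0.0450]
  [ 0.3250   0.9000   0.1000]
  [ 0.1650   0.2450   0.7925]
(I − A)⁻¹ = adj(I−A) / det(I−A) ≈
  [   1.2123     0.5880     0.0653]
  [   0.4719     1.3067     0.1452]
  [   0.2396     0.3557     1.1506]
Δx = (I − A)⁻¹ Δd with Δd having +60 in the Fishing component and 0 elsewhere.
So Δx_3 = L_31 · (+60), where L_31 = adj(I−A)_31 / det(I−A) = 0.1650 / 0.68875.
Δx_3 = 0.1650 × (+60) / 0.68875 = 9.90 / 0.68875 ≈ 14.37.

Δx_3 = 14.37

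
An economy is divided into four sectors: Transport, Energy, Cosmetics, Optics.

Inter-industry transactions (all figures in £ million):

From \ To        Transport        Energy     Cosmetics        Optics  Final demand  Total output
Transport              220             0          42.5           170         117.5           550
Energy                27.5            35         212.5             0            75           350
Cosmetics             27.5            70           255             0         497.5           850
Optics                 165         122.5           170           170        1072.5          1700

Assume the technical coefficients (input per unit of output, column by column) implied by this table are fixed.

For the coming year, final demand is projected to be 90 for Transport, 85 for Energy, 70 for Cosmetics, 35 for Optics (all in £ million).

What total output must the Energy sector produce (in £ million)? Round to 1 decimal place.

x_2 = 148.8

Technical coefficients a_ij = z_ij / X_j:
  a_11 = 220/550 = 0.40, a_21 = 27.5/550 = 0.05, a_31 = 27.5/550 = 0.05, a_41 = 165/550 = 0.30
  a_12 = 0/350 = 0.00, a_22 = 35/350 = 0.10, a_32 = 70/350 = 0.20, a_42 = 122.5/350 = 0.35
  a_13 = 42.5/850 = 0.05, a_23 = 212.5/850 = 0.25, a_33 = 255/850 = 0.30, a_43 = 170/850 = 0.20
  a_14 = 170/1700 = 0.10, a_24 = 0/1700 = 0.00, a_34 = 0/1700 = 0.00, a_44 = 170/1700 = 0.10
I − A =
  [   0.60     0.00    -0.05    -0.10]
  [  -0.05     0.90    -0.25     0.00]
  [  -0.05    -0.20     0.70     0.00]
  [  -0.30    -0.35    -0.20     0.90]
Compute the cofactors C_ij = (−1)^(i+j)·(3×3 minor ij) of I−A; the adjugate is their transpose:
adj(I−A) = Cᵀ =
  [ 0.522000   0.037500   0.067250   0.058000]
  [ 0.042750   0.353750   0.130750   0.004750]
  [ 0.049500   0.103750   0.457250   0.005500]
  [ 0.201625   0.173125   0.174875   0.345250]
det(I−A) = Σ_j (I−A)_1j·C_1j = (0.60)(0.522000) + (0.00)(0.042750) + (-0.05)(0.049500) + (-0.10)(0.201625) = 0.2905625
(I − A)⁻¹ = adj(I−A) / det(I−A) ≈
  [   1.7965     0.1291     0.2314     0.1996]
  [   0.1471     1.2175     0.4500     0.0163]
  [   0.1704     0.3571     1.5737     0.0189]
  [   0.6939     0.5958     0.6018     1.1882]
x = (I − A)⁻¹ d = adj(I−A)·d / det(I−A), with det(I−A) = 0.2905625:
  x_1 = (0.522000·90 + 0.037500·85 + 0.067250·70 + 0.058000·35) / 0.2905625 = 56.905 / 0.2905625 ≈ 195.8
  x_2 = (0.042750·90 + 0.353750·85 + 0.130750·70 + 0.004750·35) / 0.2905625 = 43.235 / 0.2905625 ≈ 148.8
  x_3 = (0.049500·90 + 0.103750·85 + 0.457250·70 + 0.005500·35) / 0.2905625 = 45.47375 / 0.2905625 ≈ 156.5
  x_4 = (0.201625·90 + 0.173125·85 + 0.174875·70 + 0.345250·35) / 0.2905625 = 57.186875 / 0.2905625 ≈ 196.8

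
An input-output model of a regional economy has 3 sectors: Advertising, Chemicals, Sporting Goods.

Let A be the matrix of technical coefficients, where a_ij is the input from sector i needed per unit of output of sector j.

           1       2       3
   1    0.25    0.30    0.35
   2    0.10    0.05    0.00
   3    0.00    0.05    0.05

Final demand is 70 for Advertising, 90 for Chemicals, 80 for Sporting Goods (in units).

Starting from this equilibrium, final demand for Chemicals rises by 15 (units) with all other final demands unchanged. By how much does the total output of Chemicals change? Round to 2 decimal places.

Δx_2 = 16.53

I − A =
  [   0.75    -0.30    -0.35]
  [  -0.10     0.95     0.00]
  [   0.00    -0.05     0.95]
Cofactors of I−A, C_ij = (−1)^(i+j)·(minor ij) (rows/columns in the sector order above):
  C_11 = (0.95)(0.95) − (0.00)(-0.05) = 0.9025
  C_12 = −[(-0.10)(0.95) − (0.00)(0.00)] = 0.0950
  C_13 = (-0.10)(-0.05) − (0.95)(0.00) = 0.0050
  C_21 = −[(-0.30)(0.95) − (-0.35)(-0.05)] = 0.3025
  C_22 = (0.75)(0.95) − (-0.35)(0.00) = 0.7125
  C_23 = −[(0.75)(-0.05) − (-0.30)(0.00)] = 0.0375
  C_31 = (-0.30)(0.00) − (-0.35)(0.95) = 0.3325
  C_32 = −[(0.75)(0.00) − (-0.35)(-0.10)] = 0.0350
  C_33 = (0.75)(0.95) − (-0.30)(-0.10) = 0.6825
det(I−A) = Σ_j (I−A)_1j·C_1j = (0.75)(0.9025) + (-0.30)(0.0950) + (-0.35)(0.0050) = 0.646625
adj(I−A) = Cᵀ =
  [ 0.9025   0.3025   0.3325]
  [ 0.0950   0.7125   0.0350]
  [ 0.0050   0.0375   0.6825]
(I − A)⁻¹ = adj(I−A) / det(I−A) ≈
  [   1.3957     0.4678     0.5142]
  [   0.1469     1.1019     0.0541]
  [   0.0077     0.0580     1.0555]
Δx = (I − A)⁻¹ Δd with Δd having +15 in the Chemicals component and 0 elsewhere.
So Δx_2 = L_22 · (+15), where L_22 = adj(I−A)_22 / det(I−A) = 0.7125 / 0.646625.
Δx_2 = 0.7125 × (+15) / 0.646625 = 10.6875 / 0.646625 ≈ 16.53.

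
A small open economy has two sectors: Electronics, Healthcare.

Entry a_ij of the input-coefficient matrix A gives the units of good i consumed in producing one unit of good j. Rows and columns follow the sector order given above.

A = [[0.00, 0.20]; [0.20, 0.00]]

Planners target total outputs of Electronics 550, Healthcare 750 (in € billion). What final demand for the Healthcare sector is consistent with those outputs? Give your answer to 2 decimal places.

d_H = 640.00

I − A =
  [   1.00    -0.20]
  [  -0.20     1.00]
d = (I − A) x:
  d_E = (+1.00)·550 + (-0.20)·750 = 400.00
  d_H = (-0.20)·550 + (+1.00)·750 = 640.00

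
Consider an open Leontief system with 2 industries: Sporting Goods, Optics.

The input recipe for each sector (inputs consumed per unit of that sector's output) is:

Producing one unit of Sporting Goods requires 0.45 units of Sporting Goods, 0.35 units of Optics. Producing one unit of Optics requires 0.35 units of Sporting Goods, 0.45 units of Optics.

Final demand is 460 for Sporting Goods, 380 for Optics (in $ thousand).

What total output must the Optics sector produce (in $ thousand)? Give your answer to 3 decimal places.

I − A =
  [   0.55    -0.35]
  [  -0.35     0.55]
det(I−A) = (0.55)(0.55) − (-0.35)(-0.35) = 0.1800
adj(I−A) = [[0.55, 0.35], [0.35, 0.55]]
(I − A)⁻¹ = adj(I−A) / det(I−A) ≈
  [   3.0556     1.9444]
  [   1.9444     3.0556]
x = (I − A)⁻¹ d = adj(I−A)·d / det(I−A), with det(I−A) = 0.1800:
  x_1 = (0.55·460 + 0.35·380) / 0.1800 = 386.00 / 0.1800 ≈ 2144.444
  x_2 = (0.35·460 + 0.55·380) / 0.1800 = 370.00 / 0.1800 ≈ 2055.556

x_2 = 2055.556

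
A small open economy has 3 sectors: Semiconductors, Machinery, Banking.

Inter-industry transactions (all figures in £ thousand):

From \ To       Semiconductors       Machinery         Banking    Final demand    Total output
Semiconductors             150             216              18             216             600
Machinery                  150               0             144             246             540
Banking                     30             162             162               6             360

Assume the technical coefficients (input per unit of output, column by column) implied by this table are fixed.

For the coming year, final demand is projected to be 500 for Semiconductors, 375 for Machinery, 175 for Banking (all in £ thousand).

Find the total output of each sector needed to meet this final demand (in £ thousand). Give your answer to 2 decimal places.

Technical coefficients a_ij = z_ij / X_j:
  a_11 = 150/600 = 0.25, a_21 = 150/600 = 0.25, a_31 = 30/600 = 0.05
  a_12 = 216/540 = 0.40, a_22 = 0/540 = 0.00, a_32 = 162/540 = 0.30
  a_13 = 18/360 = 0.05, a_23 = 144/360 = 0.40, a_33 = 162/360 = 0.45
I − A =
  [   0.75    -0.40    -0.05]
  [  -0.25     1.00    -0.40]
  [  -0.05    -0.30     0.55]
Cofactors of I−A, C_ij = (−1)^(i+j)·(minor ij) (rows/columns in the sector order above):
  C_11 = (1.00)(0.55) − (-0.40)(-0.30) = 0.4300
  C_12 = −[(-0.25)(0.55) − (-0.40)(-0.05)] = 0.1575
  C_13 = (-0.25)(-0.30) − (1.00)(-0.05) = 0.1250
  C_21 = −[(-0.40)(0.55) − (-0.05)(-0.30)] = 0.2350
  C_22 = (0.75)(0.55) − (-0.05)(-0.05) = 0.4100
  C_23 = −[(0.75)(-0.30) − (-0.40)(-0.05)] = 0.2450
  C_31 = (-0.40)(-0.40) − (-0.05)(1.00) = 0.2100
  C_32 = −[(0.75)(-0.40) − (-0.05)(-0.25)] = 0.3125
  C_33 = (0.75)(1.00) − (-0.40)(-0.25) = 0.6500
det(I−A) = Σ_j (I−A)_1j·C_1j = (0.75)(0.4300) + (-0.40)(0.1575) + (-0.05)(0.1250) = 0.25325
adj(I−A) = Cᵀ =
  [ 0.4300   0.2350   0.2100]
  [ 0.1575   0.4100   0.3125]
  [ 0.1250   0.2450   0.6500]
(I − A)⁻¹ = adj(I−A) / det(I−A) ≈
  [   1.6979     0.9279     0.8292]
  [   0.6219     1.6190     1.2340]
  [   0.4936     0.9674     2.5666]
x = (I − A)⁻¹ d = adj(I−A)·d / det(I−A), with det(I−A) = 0.25325:
  x_1 = (0.4300·500 + 0.2350·375 + 0.2100·175) / 0.25325 = 339.875 / 0.25325 ≈ 1342.05
  x_2 = (0.1575·500 + 0.4100·375 + 0.3125·175) / 0.25325 = 287.1875 / 0.25325 ≈ 1134.01
  x_3 = (0.1250·500 + 0.2450·375 + 0.6500·175) / 0.25325 = 268.125 / 0.25325 ≈ 1058.74

x_1 = 1342.05, x_2 = 1134.01, x_3 = 1058.74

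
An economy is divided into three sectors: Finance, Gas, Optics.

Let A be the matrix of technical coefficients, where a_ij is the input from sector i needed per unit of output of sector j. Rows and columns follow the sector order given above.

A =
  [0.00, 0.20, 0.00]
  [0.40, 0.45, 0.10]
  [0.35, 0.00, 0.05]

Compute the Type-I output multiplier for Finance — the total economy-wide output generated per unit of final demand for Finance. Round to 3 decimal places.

m_1 = 2.571

I − A =
  [   1.00    -0.20     0.00]
  [  -0.40     0.55    -0.10]
  [  -0.35     0.00     0.95]
Cofactors of I−A, C_ij = (−1)^(i+j)·(minor ij) (rows/columns in the sector order above):
  C_11 = (0.55)(0.95) − (-0.10)(0.00) = 0.5225
  C_12 = −[(-0.40)(0.95) − (-0.10)(-0.35)] = 0.4150
  C_13 = (-0.40)(0.00) − (0.55)(-0.35) = 0.1925
  C_21 = −[(-0.20)(0.95) − (0.00)(0.00)] = 0.1900
  C_22 = (1.00)(0.95) − (0.00)(-0.35) = 0.9500
  C_23 = −[(1.00)(0.00) − (-0.20)(-0.35)] = 0.0700
  C_31 = (-0.20)(-0.10) − (0.00)(0.55) = 0.0200
  C_32 = −[(1.00)(-0.10) − (0.00)(-0.40)] = 0.1000
  C_33 = (1.00)(0.55) − (-0.20)(-0.40) = 0.4700
det(I−A) = Σ_j (I−A)_1j·C_1j = (1.00)(0.5225) + (-0.20)(0.4150) + (0.00)(0.1925) = 0.4395
adj(I−A) = Cᵀ =
  [ 0.5225   0.1900   0.0200]
  [ 0.4150   0.9500   0.1000]
  [ 0.1925   0.0700   0.4700]
(I − A)⁻¹ = adj(I−A) / det(I−A) ≈
  [   1.1889     0.4323     0.0455]
  [   0.9443     2.1615     0.2275]
  [   0.4380     0.1593     1.0694]
The output multiplier for sector j is the column-j sum of the Leontief inverse (I − A)⁻¹ = adj(I−A) / det(I−A).
Column 1 of adj(I−A): (0.5225, 0.4150, 0.1925); det(I−A) = 0.4395.
m_1 = (0.5225 + 0.4150 + 0.1925) / 0.4395 = 1.13 / 0.4395 ≈ 2.571.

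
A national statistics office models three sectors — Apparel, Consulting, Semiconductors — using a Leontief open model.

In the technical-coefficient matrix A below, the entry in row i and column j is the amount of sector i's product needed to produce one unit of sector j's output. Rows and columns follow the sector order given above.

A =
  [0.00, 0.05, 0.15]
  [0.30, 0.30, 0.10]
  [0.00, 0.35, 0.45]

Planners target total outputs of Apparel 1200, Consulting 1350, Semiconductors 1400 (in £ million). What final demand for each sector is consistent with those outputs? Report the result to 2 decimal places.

I − A =
  [   1.00    -0.05    -0.15]
  [  -0.30     0.70    -0.10]
  [   0.00    -0.35     0.55]
d = (I − A) x:
  d_A = (+1.00)·1200 + (-0.05)·1350 + (-0.15)·1400 = 922.50
  d_C = (-0.30)·1200 + (+0.70)·1350 + (-0.10)·1400 = 445.00
  d_S = (+0.00)·1200 + (-0.35)·1350 + (+0.55)·1400 = 297.50

d_A = 922.50, d_C = 445.00, d_S = 297.50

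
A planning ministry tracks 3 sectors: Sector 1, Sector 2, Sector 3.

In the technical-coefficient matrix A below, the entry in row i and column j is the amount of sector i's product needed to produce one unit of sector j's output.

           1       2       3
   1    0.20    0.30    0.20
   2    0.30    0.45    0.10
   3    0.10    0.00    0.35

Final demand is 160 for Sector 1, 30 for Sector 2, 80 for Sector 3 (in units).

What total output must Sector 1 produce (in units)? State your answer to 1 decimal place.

x_1 = 347.8

I − A =
  [   0.80    -0.30    -0.20]
  [  -0.30     0.55    -0.10]
  [  -0.10     0.00     0.65]
Cofactors of I−A, C_ij = (−1)^(i+j)·(minor ij) (rows/columns in the sector order above):
  C_11 = (0.55)(0.65) − (-0.10)(0.00) = 0.3575
  C_12 = −[(-0.30)(0.65) − (-0.10)(-0.10)] = 0.2050
  C_13 = (-0.30)(0.00) − (0.55)(-0.10) = 0.0550
  C_21 = −[(-0.30)(0.65) − (-0.20)(0.00)] = 0.1950
  C_22 = (0.80)(0.65) − (-0.20)(-0.10) = 0.5000
  C_23 = −[(0.80)(0.00) − (-0.30)(-0.10)] = 0.0300
  C_31 = (-0.30)(-0.10) − (-0.20)(0.55) = 0.1400
  C_32 = −[(0.80)(-0.10) − (-0.20)(-0.30)] = 0.1400
  C_33 = (0.80)(0.55) − (-0.30)(-0.30) = 0.3500
det(I−A) = Σ_j (I−A)_1j·C_1j = (0.80)(0.3575) + (-0.30)(0.2050) + (-0.20)(0.0550) = 0.2135
adj(I−A) = Cᵀ =
  [ 0.3575   0.1950   0.1400]
  [ 0.2050   0.5000   0.1400]
  [ 0.0550   0.0300   0.3500]
(I − A)⁻¹ = adj(I−A) / det(I−A) ≈
  [   1.6745     0.9133     0.6557]
  [   0.9602     2.3419     0.6557]
  [   0.2576     0.1405     1.6393]
x = (I − A)⁻¹ d = adj(I−A)·d / det(I−A), with det(I−A) = 0.2135:
  x_1 = (0.3575·160 + 0.1950·30 + 0.1400·80) / 0.2135 = 74.25 / 0.2135 ≈ 347.8
  x_2 = (0.2050·160 + 0.5000·30 + 0.1400·80) / 0.2135 = 59.00 / 0.2135 ≈ 276.3
  x_3 = (0.0550·160 + 0.0300·30 + 0.3500·80) / 0.2135 = 37.70 / 0.2135 ≈ 176.6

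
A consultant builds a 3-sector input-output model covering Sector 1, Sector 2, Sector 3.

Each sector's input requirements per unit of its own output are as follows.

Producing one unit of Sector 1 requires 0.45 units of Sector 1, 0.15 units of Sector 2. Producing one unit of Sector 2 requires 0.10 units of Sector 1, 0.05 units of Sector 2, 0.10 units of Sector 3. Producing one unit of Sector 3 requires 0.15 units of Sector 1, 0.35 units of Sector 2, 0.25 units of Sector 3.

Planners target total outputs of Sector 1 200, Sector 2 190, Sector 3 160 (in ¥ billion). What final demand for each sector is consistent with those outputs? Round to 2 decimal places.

I − A =
  [   0.55    -0.10    -0.15]
  [  -0.15     0.95    -0.35]
  [   0.00    -0.10     0.75]
d = (I − A) x:
  d_1 = (+0.55)·200 + (-0.10)·190 + (-0.15)·160 = 67.00
  d_2 = (-0.15)·200 + (+0.95)·190 + (-0.35)·160 = 94.50
  d_3 = (+0.00)·200 + (-0.10)·190 + (+0.75)·160 = 101.00

d_1 = 67.00, d_2 = 94.50, d_3 = 101.00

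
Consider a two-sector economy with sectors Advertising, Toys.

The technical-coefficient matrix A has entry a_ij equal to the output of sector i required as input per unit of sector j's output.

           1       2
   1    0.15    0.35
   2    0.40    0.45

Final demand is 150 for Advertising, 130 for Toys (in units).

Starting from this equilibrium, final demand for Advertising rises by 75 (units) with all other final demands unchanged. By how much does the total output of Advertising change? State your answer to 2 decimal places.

Δx_1 = 125.95

I − A =
  [   0.85    -0.35]
  [  -0.40     0.55]
det(I−A) = (0.85)(0.55) − (-0.35)(-0.40) = 0.3275
adj(I−A) = [[0.55, 0.35], [0.40, 0.85]]
(I − A)⁻¹ = adj(I−A) / det(I−A) ≈
  [   1.6794     1.0687]
  [   1.2214     2.5954]
Δx = (I − A)⁻¹ Δd with Δd having +75 in the Advertising component and 0 elsewhere.
So Δx_1 = L_11 · (+75), where L_11 = adj(I−A)_11 / det(I−A) = 0.55 / 0.3275.
Δx_1 = 0.55 × (+75) / 0.3275 = 41.25 / 0.3275 ≈ 125.95.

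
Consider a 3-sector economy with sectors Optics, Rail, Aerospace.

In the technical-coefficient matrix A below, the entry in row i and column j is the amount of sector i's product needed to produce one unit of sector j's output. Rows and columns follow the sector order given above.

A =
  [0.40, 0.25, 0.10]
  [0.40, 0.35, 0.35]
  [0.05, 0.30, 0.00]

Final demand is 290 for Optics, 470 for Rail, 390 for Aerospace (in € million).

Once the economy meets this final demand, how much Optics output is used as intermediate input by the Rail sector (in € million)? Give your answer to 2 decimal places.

I − A =
  [   0.60    -0.25    -0.10]
  [  -0.40     0.65    -0.35]
  [  -0.05    -0.30     1.00]
Cofactors of I−A, C_ij = (−1)^(i+j)·(minor ij) (rows/columns in the sector order above):
  C_11 = (0.65)(1.00) − (-0.35)(-0.30) = 0.5450
  C_12 = −[(-0.40)(1.00) − (-0.35)(-0.05)] = 0.4175
  C_13 = (-0.40)(-0.30) − (0.65)(-0.05) = 0.1525
  C_21 = −[(-0.25)(1.00) − (-0.10)(-0.30)] = 0.2800
  C_22 = (0.60)(1.00) − (-0.10)(-0.05) = 0.5950
  C_23 = −[(0.60)(-0.30) − (-0.25)(-0.05)] = 0.1925
  C_31 = (-0.25)(-0.35) − (-0.10)(0.65) = 0.1525
  C_32 = −[(0.60)(-0.35) − (-0.10)(-0.40)] = 0.2500
  C_33 = (0.60)(0.65) − (-0.25)(-0.40) = 0.2900
det(I−A) = Σ_j (I−A)_1j·C_1j = (0.60)(0.5450) + (-0.25)(0.4175) + (-0.10)(0.1525) = 0.207375
adj(I−A) = Cᵀ =
  [ 0.5450   0.2800   0.1525]
  [ 0.4175   0.5950   0.2500]
  [ 0.1525   0.1925   0.2900]
(I − A)⁻¹ = adj(I−A) / det(I−A) ≈
  [   2.6281     1.3502     0.7354]
  [   2.0133     2.8692     1.2055]
  [   0.7354     0.9283     1.3984]
First solve x = (I − A)⁻¹ d = adj(I−A)·d / det(I−A); in particular x_2 = (0.4175·290 + 0.5950·470 + 0.2500·390) / 0.207375 = 498.225 / 0.207375 ≈ 2402.5316.
Intermediate flow from 1 to 2: z_12 = a_12 · x_2 = 0.25 × 498.225 / 0.207375 = 124.55625 / 0.207375 ≈ 600.63.

z_12 = 600.63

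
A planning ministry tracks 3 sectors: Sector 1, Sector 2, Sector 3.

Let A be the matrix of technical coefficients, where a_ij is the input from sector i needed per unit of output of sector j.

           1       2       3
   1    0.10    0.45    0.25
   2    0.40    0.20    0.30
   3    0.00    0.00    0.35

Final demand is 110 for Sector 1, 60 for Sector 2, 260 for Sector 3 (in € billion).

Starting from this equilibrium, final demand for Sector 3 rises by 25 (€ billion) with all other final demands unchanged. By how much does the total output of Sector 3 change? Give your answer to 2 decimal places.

I − A =
  [   0.90    -0.45    -0.25]
  [  -0.40     0.80    -0.30]
  [   0.00     0.00     0.65]
Cofactors of I−A, C_ij = (−1)^(i+j)·(minor ij) (rows/columns in the sector order above):
  C_11 = (0.80)(0.65) − (-0.30)(0.00) = 0.5200
  C_12 = −[(-0.40)(0.65) − (-0.30)(0.00)] = 0.2600
  C_13 = (-0.40)(0.00) − (0.80)(0.00) = 0.0000
  C_21 = −[(-0.45)(0.65) − (-0.25)(0.00)] = 0.2925
  C_22 = (0.90)(0.65) − (-0.25)(0.00) = 0.5850
  C_23 = −[(0.90)(0.00) − (-0.45)(0.00)] = 0.0000
  C_31 = (-0.45)(-0.30) − (-0.25)(0.80) = 0.3350
  C_32 = −[(0.90)(-0.30) − (-0.25)(-0.40)] = 0.3700
  C_33 = (0.90)(0.80) − (-0.45)(-0.40) = 0.5400
det(I−A) = Σ_j (I−A)_1j·C_1j = (0.90)(0.5200) + (-0.45)(0.2600) + (-0.25)(0.0000) = 0.3510
adj(I−A) = Cᵀ =
  [ 0.5200   0.2925   0.3350]
  [ 0.2600   0.5850   0.3700]
  [ 0.0000   0.0000   0.5400]
(I − A)⁻¹ = adj(I−A) / det(I−A) ≈
  [   1.4815     0.8333     0.9544]
  [   0.7407     1.6667     1.0541]
  [   0.0000     0.0000     1.5385]
Δx = (I − A)⁻¹ Δd with Δd having +25 in the Sector 3 component and 0 elsewhere.
So Δx_3 = L_33 · (+25), where L_33 = adj(I−A)_33 / det(I−A) = 0.5400 / 0.3510.
Δx_3 = 0.5400 × (+25) / 0.3510 = 13.50 / 0.3510 ≈ 38.46.

Δx_3 = 38.46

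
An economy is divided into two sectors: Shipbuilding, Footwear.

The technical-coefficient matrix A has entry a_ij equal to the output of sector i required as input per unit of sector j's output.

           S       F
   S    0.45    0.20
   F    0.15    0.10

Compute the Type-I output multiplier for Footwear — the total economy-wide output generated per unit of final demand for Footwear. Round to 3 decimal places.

m_F = 1.613

I − A =
  [   0.55    -0.20]
  [  -0.15     0.90]
det(I−A) = (0.55)(0.90) − (-0.20)(-0.15) = 0.4650
adj(I−A) = [[0.90, 0.20], [0.15, 0.55]]
(I − A)⁻¹ = adj(I−A) / det(I−A) ≈
  [   1.9355     0.4301]
  [   0.3226     1.1828]
The output multiplier for sector j is the column-j sum of the Leontief inverse (I − A)⁻¹ = adj(I−A) / det(I−A).
Column F of adj(I−A): (0.20, 0.55); det(I−A) = 0.4650.
m_F = (0.20 + 0.55) / 0.4650 = 0.75 / 0.4650 ≈ 1.613.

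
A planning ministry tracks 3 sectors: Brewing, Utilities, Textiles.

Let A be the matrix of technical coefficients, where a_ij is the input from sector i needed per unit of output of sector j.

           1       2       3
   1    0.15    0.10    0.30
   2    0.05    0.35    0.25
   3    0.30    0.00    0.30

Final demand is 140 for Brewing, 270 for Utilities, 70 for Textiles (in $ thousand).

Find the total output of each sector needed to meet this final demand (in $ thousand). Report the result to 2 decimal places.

I − A =
  [   0.85    -0.10    -0.30]
  [  -0.05     0.65    -0.25]
  [  -0.30     0.00     0.70]
Cofactors of I−A, C_ij = (−1)^(i+j)·(minor ij) (rows/columns in the sector order above):
  C_11 = (0.65)(0.70) − (-0.25)(0.00) = 0.4550
  C_12 = −[(-0.05)(0.70) − (-0.25)(-0.30)] = 0.1100
  C_13 = (-0.05)(0.00) − (0.65)(-0.30) = 0.1950
  C_21 = −[(-0.10)(0.70) − (-0.30)(0.00)] = 0.0700
  C_22 = (0.85)(0.70) − (-0.30)(-0.30) = 0.5050
  C_23 = −[(0.85)(0.00) − (-0.10)(-0.30)] = 0.0300
  C_31 = (-0.10)(-0.25) − (-0.30)(0.65) = 0.2200
  C_32 = −[(0.85)(-0.25) − (-0.30)(-0.05)] = 0.2275
  C_33 = (0.85)(0.65) − (-0.10)(-0.05) = 0.5475
det(I−A) = Σ_j (I−A)_1j·C_1j = (0.85)(0.4550) + (-0.10)(0.1100) + (-0.30)(0.1950) = 0.31725
adj(I−A) = Cᵀ =
  [ 0.4550   0.0700   0.2200]
  [ 0.1100   0.5050   0.2275]
  [ 0.1950   0.0300   0.5475]
(I − A)⁻¹ = adj(I−A) / det(I−A) ≈
  [   1.4342     0.2206     0.6935]
  [   0.3467     1.5918     0.7171]
  [   0.6147     0.0946     1.7258]
x = (I − A)⁻¹ d = adj(I−A)·d / det(I−A), with det(I−A) = 0.31725:
  x_1 = (0.4550·140 + 0.0700·270 + 0.2200·70) / 0.31725 = 98.00 / 0.31725 ≈ 308.90
  x_2 = (0.1100·140 + 0.5050·270 + 0.2275·70) / 0.31725 = 167.675 / 0.31725 ≈ 528.53
  x_3 = (0.1950·140 + 0.0300·270 + 0.5475·70) / 0.31725 = 73.725 / 0.31725 ≈ 232.39

x_1 = 308.90, x_2 = 528.53, x_3 = 232.39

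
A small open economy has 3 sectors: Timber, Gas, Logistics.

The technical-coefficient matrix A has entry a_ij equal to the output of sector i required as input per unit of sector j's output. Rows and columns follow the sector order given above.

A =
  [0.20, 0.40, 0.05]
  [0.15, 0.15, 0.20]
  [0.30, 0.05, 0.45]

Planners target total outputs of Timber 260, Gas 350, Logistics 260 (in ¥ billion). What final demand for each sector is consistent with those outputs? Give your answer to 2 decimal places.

d_T = 55.00, d_G = 206.50, d_L = 47.50

I − A =
  [   0.80    -0.40    -0.05]
  [  -0.15     0.85    -0.20]
  [  -0.30    -0.05     0.55]
d = (I − A) x:
  d_T = (+0.80)·260 + (-0.40)·350 + (-0.05)·260 = 55.00
  d_G = (-0.15)·260 + (+0.85)·350 + (-0.20)·260 = 206.50
  d_L = (-0.30)·260 + (-0.05)·350 + (+0.55)·260 = 47.50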